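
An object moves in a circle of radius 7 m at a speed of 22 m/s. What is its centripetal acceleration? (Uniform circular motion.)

a_c = v²/r = 22²/7 = 484/7 = 69.14 m/s²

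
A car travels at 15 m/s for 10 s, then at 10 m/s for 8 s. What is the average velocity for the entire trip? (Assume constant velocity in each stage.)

d₁ = v₁t₁ = 15 × 10 = 150 m
d₂ = v₂t₂ = 10 × 8 = 80 m
d_total = 230 m, t_total = 18 s
v_avg = d_total/t_total = 230/18 = 12.78 m/s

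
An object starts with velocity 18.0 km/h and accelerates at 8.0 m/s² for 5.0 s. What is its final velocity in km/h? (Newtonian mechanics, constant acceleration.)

v₀ = 18.0 km/h × 0.2777777777777778 = 5.0 m/s
v = v₀ + a × t = 5.0 + 8.0 × 5.0 = 45.0 m/s
v = 45.0 m/s / 0.2777777777777778 = 162.0 km/h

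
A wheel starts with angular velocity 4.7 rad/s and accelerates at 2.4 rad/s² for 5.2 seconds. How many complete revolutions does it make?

θ = ω₀t + ½αt² = 4.7×5.2 + ½×2.4×5.2² = 56.888 rad
Total revolutions = θ/(2π) = 56.888/(2π) = 9.05
Complete revolutions = ⌊9.05⌋ = 9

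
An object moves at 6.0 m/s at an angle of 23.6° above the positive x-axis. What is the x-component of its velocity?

vₓ = v cos(θ) = 6.0 × cos(23.6°) = 5.5 m/s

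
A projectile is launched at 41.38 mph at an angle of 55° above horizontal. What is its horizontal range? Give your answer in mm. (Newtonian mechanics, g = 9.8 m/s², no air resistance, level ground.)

v₀ = 41.38 mph × 0.44704 = 18.4985 m/s
R = v₀² × sin(2θ) / g = 18.4985² × sin(2 × 55°) / 9.8 = 342.195 × 0.939693 / 9.8 = 32.8121 m
R = 32.8121 m / 0.001 = 32810 mm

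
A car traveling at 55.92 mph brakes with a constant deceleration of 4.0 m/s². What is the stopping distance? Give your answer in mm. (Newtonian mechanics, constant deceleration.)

v₀ = 55.92 mph × 0.44704 = 24.9985 m/s
d = v₀² / (2a) = 24.9985² / (2 × 4.0) = 624.925 / 8.0 = 78.1156 m
d = 78.1156 m / 0.001 = 78120 mm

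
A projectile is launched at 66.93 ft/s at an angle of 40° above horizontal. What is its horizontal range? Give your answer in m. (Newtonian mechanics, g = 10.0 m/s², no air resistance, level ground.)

v₀ = 66.93 ft/s × 0.3048 = 20.4003 m/s
R = v₀² × sin(2θ) / g = 20.4003² × sin(2 × 40°) / 10.0 = 416.172 × 0.984808 / 10.0 = 40.98 m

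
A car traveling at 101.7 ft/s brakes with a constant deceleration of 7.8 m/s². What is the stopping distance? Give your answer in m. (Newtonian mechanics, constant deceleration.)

v₀ = 101.7 ft/s × 0.3048 = 30.9982 m/s
d = v₀² / (2a) = 30.9982² / (2 × 7.8) = 960.888 / 15.6 = 61.6 m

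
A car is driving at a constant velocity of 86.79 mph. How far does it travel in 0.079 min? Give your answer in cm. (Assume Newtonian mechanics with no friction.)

v = 86.79 mph × 0.44704 = 38.7986 m/s
t = 0.079 min × 60.0 = 4.74 s
d = v × t = 38.7986 × 4.74 = 183.905 m
d = 183.905 m / 0.01 = 18390 cm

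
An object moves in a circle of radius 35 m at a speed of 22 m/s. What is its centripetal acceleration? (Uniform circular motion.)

a_c = v²/r = 22²/35 = 484/35 = 13.83 m/s²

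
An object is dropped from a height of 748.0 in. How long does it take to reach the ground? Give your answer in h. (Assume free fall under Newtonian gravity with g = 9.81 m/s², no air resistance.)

h = 748.0 in × 0.0254 = 18.9992 m
t = √(2h/g) = √(2 × 18.9992 / 9.81) = 1.9681 s
t = 1.9681 s / 3600.0 = 0.0005467 h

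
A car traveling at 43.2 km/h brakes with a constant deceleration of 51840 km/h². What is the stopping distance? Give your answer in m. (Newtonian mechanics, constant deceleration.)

v₀ = 43.2 km/h × 0.2777777777777778 = 12.0 m/s
a = 51840 km/h² × 7.716049382716049e-05 = 4.0 m/s²
d = v₀² / (2a) = 12.0² / (2 × 4.0) = 144.0 / 8.0 = 18.0 m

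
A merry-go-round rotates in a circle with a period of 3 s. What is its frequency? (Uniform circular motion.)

f = 1/T = 1/3 = 0.3333 Hz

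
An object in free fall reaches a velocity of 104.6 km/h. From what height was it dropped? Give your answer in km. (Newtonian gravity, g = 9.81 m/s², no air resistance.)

v = 104.6 km/h × 0.2777777777777778 = 29.0556 m/s
h = v² / (2g) = 29.0556² / (2 × 9.81) = 43.0289 m
h = 43.0289 m / 1000.0 = 0.04303 km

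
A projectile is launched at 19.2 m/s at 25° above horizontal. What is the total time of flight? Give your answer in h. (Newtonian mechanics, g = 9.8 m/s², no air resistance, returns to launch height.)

T = 2 × v₀ × sin(θ) / g = 2 × 19.2 × sin(25°) / 9.8 = 2 × 19.2 × 0.422618 / 9.8 = 1.65597 s
T = 1.65597 s / 3600.0 = 0.00046 h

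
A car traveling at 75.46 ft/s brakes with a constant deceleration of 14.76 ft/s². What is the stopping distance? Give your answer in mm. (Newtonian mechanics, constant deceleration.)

v₀ = 75.46 ft/s × 0.3048 = 23.0002 m/s
a = 14.76 ft/s² × 0.3048 = 4.49885 m/s²
d = v₀² / (2a) = 23.0002² / (2 × 4.49885) = 529.009 / 8.9977 = 58.7938 m
d = 58.7938 m / 0.001 = 58790 mm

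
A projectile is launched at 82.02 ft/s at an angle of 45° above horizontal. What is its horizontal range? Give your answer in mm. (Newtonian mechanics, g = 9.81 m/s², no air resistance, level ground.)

v₀ = 82.02 ft/s × 0.3048 = 24.9997 m/s
R = v₀² × sin(2θ) / g = 24.9997² × sin(2 × 45°) / 9.81 = 624.985 × 1.0 / 9.81 = 63.709 m
R = 63.709 m / 0.001 = 63710 mm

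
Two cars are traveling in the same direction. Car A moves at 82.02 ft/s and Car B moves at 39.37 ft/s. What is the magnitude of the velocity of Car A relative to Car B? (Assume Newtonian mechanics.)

v_rel = |v_A - v_B| = |82.02 - 39.37| = 42.65 ft/s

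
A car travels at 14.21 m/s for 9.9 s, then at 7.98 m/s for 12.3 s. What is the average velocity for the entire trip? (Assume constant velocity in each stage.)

d₁ = v₁t₁ = 14.21 × 9.9 = 140.679 m
d₂ = v₂t₂ = 7.98 × 12.3 = 98.154 m
d_total = 238.833 m, t_total = 22.2 s
v_avg = d_total/t_total = 238.833/22.2 = 10.76 m/s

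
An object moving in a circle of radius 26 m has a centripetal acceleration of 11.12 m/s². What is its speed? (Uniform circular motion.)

v = √(a_c × r) = √(11.12 × 26) = 17.0 m/s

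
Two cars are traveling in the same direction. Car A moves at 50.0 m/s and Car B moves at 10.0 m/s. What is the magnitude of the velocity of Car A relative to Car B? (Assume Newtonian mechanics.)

v_rel = |v_A - v_B| = |50.0 - 10.0| = 40.0 m/s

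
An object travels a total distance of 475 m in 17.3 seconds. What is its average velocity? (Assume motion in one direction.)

v_avg = Δd / Δt = 475 / 17.3 = 27.46 m/s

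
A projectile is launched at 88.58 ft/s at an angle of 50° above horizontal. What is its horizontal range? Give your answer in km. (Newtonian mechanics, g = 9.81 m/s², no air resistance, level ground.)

v₀ = 88.58 ft/s × 0.3048 = 26.9992 m/s
R = v₀² × sin(2θ) / g = 26.9992² × sin(2 × 50°) / 9.81 = 728.957 × 0.984808 / 9.81 = 73.1787 m
R = 73.1787 m / 1000.0 = 0.07318 km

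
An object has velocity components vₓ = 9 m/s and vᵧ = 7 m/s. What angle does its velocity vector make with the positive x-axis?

θ = arctan(vᵧ/vₓ) = arctan(7/9) = 37.87°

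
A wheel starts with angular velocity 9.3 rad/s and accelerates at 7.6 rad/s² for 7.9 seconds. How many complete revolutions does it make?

θ = ω₀t + ½αt² = 9.3×7.9 + ½×7.6×7.9² = 310.628 rad
Total revolutions = θ/(2π) = 310.628/(2π) = 49.44
Complete revolutions = ⌊49.44⌋ = 49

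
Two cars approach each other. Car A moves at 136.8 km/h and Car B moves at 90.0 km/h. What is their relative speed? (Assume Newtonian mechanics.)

v_rel = v_A + v_B = 136.8 + 90.0 = 226.8 km/h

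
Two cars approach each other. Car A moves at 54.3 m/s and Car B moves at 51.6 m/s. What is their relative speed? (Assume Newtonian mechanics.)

v_rel = v_A + v_B = 54.3 + 51.6 = 105.9 m/s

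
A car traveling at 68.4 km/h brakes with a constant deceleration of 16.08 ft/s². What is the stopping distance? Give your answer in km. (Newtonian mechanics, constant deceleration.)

v₀ = 68.4 km/h × 0.2777777777777778 = 19.0 m/s
a = 16.08 ft/s² × 0.3048 = 4.90118 m/s²
d = v₀² / (2a) = 19.0² / (2 × 4.90118) = 361.0 / 9.80236 = 36.8279 m
d = 36.8279 m / 1000.0 = 0.03683 km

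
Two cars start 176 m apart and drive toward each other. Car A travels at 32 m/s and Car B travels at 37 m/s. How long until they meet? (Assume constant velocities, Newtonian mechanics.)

Combined speed: v_combined = 32 + 37 = 69 m/s
Time to meet: t = d/v_combined = 176/69 = 2.55 s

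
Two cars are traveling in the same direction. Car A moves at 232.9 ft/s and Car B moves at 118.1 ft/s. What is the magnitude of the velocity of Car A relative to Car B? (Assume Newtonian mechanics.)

v_rel = |v_A - v_B| = |232.9 - 118.1| = 114.8 ft/s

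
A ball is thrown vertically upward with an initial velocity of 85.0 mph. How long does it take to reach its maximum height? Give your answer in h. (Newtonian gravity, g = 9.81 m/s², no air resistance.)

v₀ = 85.0 mph × 0.44704 = 37.9984 m/s
t_up = v₀ / g = 37.9984 / 9.81 = 3.87344 s
t_up = 3.87344 s / 3600.0 = 0.001076 h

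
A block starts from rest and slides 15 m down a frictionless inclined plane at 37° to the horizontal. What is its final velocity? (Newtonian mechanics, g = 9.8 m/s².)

a = g sin(θ) = 9.8 × sin(37°) = 5.8978 m/s²
v = √(2ad) = √(2 × 5.8978 × 15) = 13.3 m/s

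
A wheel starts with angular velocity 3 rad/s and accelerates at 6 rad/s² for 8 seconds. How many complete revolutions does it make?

θ = ω₀t + ½αt² = 3×8 + ½×6×8² = 216.0 rad
Total revolutions = θ/(2π) = 216.0/(2π) = 34.38
Complete revolutions = ⌊34.38⌋ = 34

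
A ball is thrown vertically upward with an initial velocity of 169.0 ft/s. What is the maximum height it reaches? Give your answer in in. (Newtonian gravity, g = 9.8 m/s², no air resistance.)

v₀ = 169.0 ft/s × 0.3048 = 51.5112 m/s
h_max = v₀² / (2g) = 51.5112² / (2 × 9.8) = 2653.4 / 19.6 = 135.378 m
h_max = 135.378 m / 0.0254 = 5330 in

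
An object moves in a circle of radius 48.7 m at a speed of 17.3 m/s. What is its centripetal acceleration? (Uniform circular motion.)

a_c = v²/r = 17.3²/48.7 = 299.29/48.7 = 6.15 m/s²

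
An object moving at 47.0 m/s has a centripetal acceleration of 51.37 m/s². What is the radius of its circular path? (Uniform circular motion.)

r = v²/a_c = 47.0²/51.37 = 43.0 m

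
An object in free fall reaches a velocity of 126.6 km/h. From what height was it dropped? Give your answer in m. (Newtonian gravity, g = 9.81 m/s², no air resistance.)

v = 126.6 km/h × 0.2777777777777778 = 35.1667 m/s
h = v² / (2g) = 35.1667² / (2 × 9.81) = 63.03 m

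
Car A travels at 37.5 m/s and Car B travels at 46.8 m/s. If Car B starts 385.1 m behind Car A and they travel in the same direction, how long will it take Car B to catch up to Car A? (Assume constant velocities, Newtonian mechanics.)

Relative speed: v_rel = 46.8 - 37.5 = 9.3 m/s
Time to catch: t = d₀/v_rel = 385.1/9.3 = 41.41 s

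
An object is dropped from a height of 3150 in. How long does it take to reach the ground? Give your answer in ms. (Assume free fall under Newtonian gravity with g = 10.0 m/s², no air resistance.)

h = 3150 in × 0.0254 = 80.01 m
t = √(2h/g) = √(2 × 80.01 / 10.0) = 4.00025 s
t = 4.00025 s / 0.001 = 4000 ms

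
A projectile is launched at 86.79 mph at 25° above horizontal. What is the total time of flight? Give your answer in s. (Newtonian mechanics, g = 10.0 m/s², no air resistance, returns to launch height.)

v₀ = 86.79 mph × 0.44704 = 38.7986 m/s
T = 2 × v₀ × sin(θ) / g = 2 × 38.7986 × sin(25°) / 10.0 = 2 × 38.7986 × 0.422618 / 10.0 = 3.279 s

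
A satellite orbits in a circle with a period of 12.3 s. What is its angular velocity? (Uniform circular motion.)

ω = 2π/T = 2π/12.3 = 0.5108 rad/s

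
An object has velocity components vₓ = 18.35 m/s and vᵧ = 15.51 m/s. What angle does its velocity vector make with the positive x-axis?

θ = arctan(vᵧ/vₓ) = arctan(15.51/18.35) = 40.21°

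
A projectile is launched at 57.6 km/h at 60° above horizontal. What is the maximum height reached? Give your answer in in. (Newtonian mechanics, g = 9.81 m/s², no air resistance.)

v₀ = 57.6 km/h × 0.2777777777777778 = 16.0 m/s
H = v₀² × sin²(θ) / (2g) = 16.0² × sin(60°)² / (2 × 9.81) = 256.0 × 0.75 / 19.62 = 9.78593 m
H = 9.78593 m / 0.0254 = 385.3 in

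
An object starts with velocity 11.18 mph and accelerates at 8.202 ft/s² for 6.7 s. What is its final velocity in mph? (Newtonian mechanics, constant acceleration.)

v₀ = 11.18 mph × 0.44704 = 4.99791 m/s
a = 8.202 ft/s² × 0.3048 = 2.49997 m/s²
v = v₀ + a × t = 4.99791 + 2.49997 × 6.7 = 21.7477 m/s
v = 21.7477 m/s / 0.44704 = 48.65 mph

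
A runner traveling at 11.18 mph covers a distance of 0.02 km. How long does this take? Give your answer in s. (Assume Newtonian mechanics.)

d = 0.02 km × 1000.0 = 20.0 m
v = 11.18 mph × 0.44704 = 4.99791 m/s
t = d / v = 20.0 / 4.99791 = 4.002 s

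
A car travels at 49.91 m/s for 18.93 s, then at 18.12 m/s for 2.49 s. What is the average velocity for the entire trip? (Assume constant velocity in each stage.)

d₁ = v₁t₁ = 49.91 × 18.93 = 944.7963 m
d₂ = v₂t₂ = 18.12 × 2.49 = 45.1188 m
d_total = 989.9151 m, t_total = 21.42 s
v_avg = d_total/t_total = 989.9151/21.42 = 46.21 m/s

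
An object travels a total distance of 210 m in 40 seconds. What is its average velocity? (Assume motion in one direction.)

v_avg = Δd / Δt = 210 / 40 = 5.25 m/s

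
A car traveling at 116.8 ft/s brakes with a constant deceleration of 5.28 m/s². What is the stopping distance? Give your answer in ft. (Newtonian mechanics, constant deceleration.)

v₀ = 116.8 ft/s × 0.3048 = 35.6006 m/s
d = v₀² / (2a) = 35.6006² / (2 × 5.28) = 1267.4 / 10.56 = 120.019 m
d = 120.019 m / 0.3048 = 393.8 ft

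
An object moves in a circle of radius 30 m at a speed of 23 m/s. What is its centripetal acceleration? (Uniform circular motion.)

a_c = v²/r = 23²/30 = 529/30 = 17.63 m/s²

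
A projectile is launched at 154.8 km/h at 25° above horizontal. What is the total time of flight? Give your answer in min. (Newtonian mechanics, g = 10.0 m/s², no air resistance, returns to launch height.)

v₀ = 154.8 km/h × 0.2777777777777778 = 43.0 m/s
T = 2 × v₀ × sin(θ) / g = 2 × 43.0 × sin(25°) / 10.0 = 2 × 43.0 × 0.422618 / 10.0 = 3.63451 s
T = 3.63451 s / 60.0 = 0.06058 min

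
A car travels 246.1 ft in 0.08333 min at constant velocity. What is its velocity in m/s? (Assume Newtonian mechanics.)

d = 246.1 ft × 0.3048 = 75.0113 m
t = 0.08333 min × 60.0 = 4.9998 s
v = d / t = 75.0113 / 4.9998 = 15.0 m/s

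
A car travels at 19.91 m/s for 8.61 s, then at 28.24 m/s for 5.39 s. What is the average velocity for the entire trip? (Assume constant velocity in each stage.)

d₁ = v₁t₁ = 19.91 × 8.61 = 171.4251 m
d₂ = v₂t₂ = 28.24 × 5.39 = 152.2136 m
d_total = 323.6387 m, t_total = 14.0 s
v_avg = d_total/t_total = 323.6387/14.0 = 23.12 m/s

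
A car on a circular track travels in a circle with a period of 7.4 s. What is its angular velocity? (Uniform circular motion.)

ω = 2π/T = 2π/7.4 = 0.8491 rad/s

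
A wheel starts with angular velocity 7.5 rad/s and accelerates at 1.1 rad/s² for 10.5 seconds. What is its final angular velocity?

ω = ω₀ + αt = 7.5 + 1.1 × 10.5 = 19.05 rad/s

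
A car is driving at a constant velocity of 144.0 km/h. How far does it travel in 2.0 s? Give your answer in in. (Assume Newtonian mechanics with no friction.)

v = 144.0 km/h × 0.2777777777777778 = 40.0 m/s
d = v × t = 40.0 × 2.0 = 80.0 m
d = 80.0 m / 0.0254 = 3150 in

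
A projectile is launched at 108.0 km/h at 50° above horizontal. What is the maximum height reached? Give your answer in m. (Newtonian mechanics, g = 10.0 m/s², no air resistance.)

v₀ = 108.0 km/h × 0.2777777777777778 = 30.0 m/s
H = v₀² × sin²(θ) / (2g) = 30.0² × sin(50°)² / (2 × 10.0) = 900.0 × 0.586824 / 20.0 = 26.41 m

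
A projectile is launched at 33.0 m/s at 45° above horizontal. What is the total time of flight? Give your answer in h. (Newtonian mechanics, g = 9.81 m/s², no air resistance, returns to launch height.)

T = 2 × v₀ × sin(θ) / g = 2 × 33.0 × sin(45°) / 9.81 = 2 × 33.0 × 0.707107 / 9.81 = 4.75729 s
T = 4.75729 s / 3600.0 = 0.001321 h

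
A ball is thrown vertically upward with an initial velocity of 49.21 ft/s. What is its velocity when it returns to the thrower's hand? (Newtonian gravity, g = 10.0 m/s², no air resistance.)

By conservation of energy (no air resistance), the ball returns to the throw height with the same speed as launch, but directed downward.
|v_ground| = v₀ = 49.21 ft/s
v_ground = 49.21 ft/s (downward)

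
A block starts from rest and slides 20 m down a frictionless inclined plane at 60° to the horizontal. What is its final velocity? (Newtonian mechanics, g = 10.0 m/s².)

a = g sin(θ) = 10.0 × sin(60°) = 8.6603 m/s²
v = √(2ad) = √(2 × 8.6603 × 20) = 18.61 m/s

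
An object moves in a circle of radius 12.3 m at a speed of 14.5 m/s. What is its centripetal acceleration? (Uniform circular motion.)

a_c = v²/r = 14.5²/12.3 = 210.25/12.3 = 17.09 m/s²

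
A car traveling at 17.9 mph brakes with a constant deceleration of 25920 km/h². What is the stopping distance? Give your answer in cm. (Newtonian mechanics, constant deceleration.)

v₀ = 17.9 mph × 0.44704 = 8.00202 m/s
a = 25920 km/h² × 7.716049382716049e-05 = 2.0 m/s²
d = v₀² / (2a) = 8.00202² / (2 × 2.0) = 64.0323 / 4.0 = 16.0081 m
d = 16.0081 m / 0.01 = 1601 cm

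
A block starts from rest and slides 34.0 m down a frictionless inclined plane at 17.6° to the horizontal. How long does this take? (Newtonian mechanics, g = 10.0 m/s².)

a = g sin(θ) = 10.0 × sin(17.6°) = 3.0237 m/s²
t = √(2d/a) = √(2 × 34.0 / 3.0237) = 4.74 s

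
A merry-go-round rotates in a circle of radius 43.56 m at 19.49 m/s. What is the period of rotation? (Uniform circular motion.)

T = 2πr/v = 2π×43.56/19.49 = 14.04 s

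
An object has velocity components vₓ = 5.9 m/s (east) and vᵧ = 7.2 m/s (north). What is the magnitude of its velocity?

|v| = √(vₓ² + vᵧ²) = √(5.9² + 7.2²) = √(86.65) = 9.31 m/s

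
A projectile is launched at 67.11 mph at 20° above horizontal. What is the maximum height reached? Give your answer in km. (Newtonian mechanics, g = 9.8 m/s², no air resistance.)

v₀ = 67.11 mph × 0.44704 = 30.0009 m/s
H = v₀² × sin²(θ) / (2g) = 30.0009² × sin(20°)² / (2 × 9.8) = 900.054 × 0.116978 / 19.6 = 5.37176 m
H = 5.37176 m / 1000.0 = 0.005372 km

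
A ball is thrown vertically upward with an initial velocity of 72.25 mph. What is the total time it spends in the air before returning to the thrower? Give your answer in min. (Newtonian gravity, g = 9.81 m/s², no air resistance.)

v₀ = 72.25 mph × 0.44704 = 32.2986 m/s
t_total = 2 × v₀ / g = 2 × 32.2986 / 9.81 = 6.58483 s
t_total = 6.58483 s / 60.0 = 0.1097 min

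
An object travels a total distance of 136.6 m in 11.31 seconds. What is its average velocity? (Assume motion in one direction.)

v_avg = Δd / Δt = 136.6 / 11.31 = 12.08 m/s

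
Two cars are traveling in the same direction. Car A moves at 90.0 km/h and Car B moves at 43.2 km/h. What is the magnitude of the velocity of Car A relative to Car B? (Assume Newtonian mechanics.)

v_rel = |v_A - v_B| = |90.0 - 43.2| = 46.8 km/h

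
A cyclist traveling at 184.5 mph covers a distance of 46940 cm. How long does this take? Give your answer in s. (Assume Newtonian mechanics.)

d = 46940 cm × 0.01 = 469.4 m
v = 184.5 mph × 0.44704 = 82.4789 m/s
t = d / v = 469.4 / 82.4789 = 5.691 s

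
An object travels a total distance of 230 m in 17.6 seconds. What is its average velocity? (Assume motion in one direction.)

v_avg = Δd / Δt = 230 / 17.6 = 13.07 m/s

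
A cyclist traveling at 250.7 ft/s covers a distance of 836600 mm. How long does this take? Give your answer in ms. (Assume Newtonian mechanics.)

d = 836600 mm × 0.001 = 836.6 m
v = 250.7 ft/s × 0.3048 = 76.4134 m/s
t = d / v = 836.6 / 76.4134 = 10.9483 s
t = 10.9483 s / 0.001 = 10950 ms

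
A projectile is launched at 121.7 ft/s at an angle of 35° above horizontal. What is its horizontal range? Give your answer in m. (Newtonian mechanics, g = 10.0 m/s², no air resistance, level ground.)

v₀ = 121.7 ft/s × 0.3048 = 37.0942 m/s
R = v₀² × sin(2θ) / g = 37.0942² × sin(2 × 35°) / 10.0 = 1375.98 × 0.939693 / 10.0 = 129.3 m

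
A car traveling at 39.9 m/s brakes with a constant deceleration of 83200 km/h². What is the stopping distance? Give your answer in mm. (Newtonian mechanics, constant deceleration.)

a = 83200 km/h² × 7.716049382716049e-05 = 6.41975 m/s²
d = v₀² / (2a) = 39.9² / (2 × 6.41975) = 1592.01 / 12.8395 = 123.993 m
d = 123.993 m / 0.001 = 124000 mm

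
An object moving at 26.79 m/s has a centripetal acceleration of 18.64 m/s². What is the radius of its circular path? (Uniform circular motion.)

r = v²/a_c = 26.79²/18.64 = 38.5 m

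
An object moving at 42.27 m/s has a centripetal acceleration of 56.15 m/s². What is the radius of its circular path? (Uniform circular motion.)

r = v²/a_c = 42.27²/56.15 = 31.82 m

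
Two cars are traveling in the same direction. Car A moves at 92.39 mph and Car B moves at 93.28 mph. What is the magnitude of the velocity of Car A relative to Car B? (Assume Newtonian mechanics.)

v_rel = |v_A - v_B| = |92.39 - 93.28| = 0.89 mph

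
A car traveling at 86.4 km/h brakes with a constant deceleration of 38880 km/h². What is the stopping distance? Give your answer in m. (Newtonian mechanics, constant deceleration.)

v₀ = 86.4 km/h × 0.2777777777777778 = 24.0 m/s
a = 38880 km/h² × 7.716049382716049e-05 = 3.0 m/s²
d = v₀² / (2a) = 24.0² / (2 × 3.0) = 576.0 / 6.0 = 96.0 m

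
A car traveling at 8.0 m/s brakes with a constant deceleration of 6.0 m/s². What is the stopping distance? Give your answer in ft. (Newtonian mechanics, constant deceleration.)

d = v₀² / (2a) = 8.0² / (2 × 6.0) = 64.0 / 12.0 = 5.33333 m
d = 5.33333 m / 0.3048 = 17.5 ft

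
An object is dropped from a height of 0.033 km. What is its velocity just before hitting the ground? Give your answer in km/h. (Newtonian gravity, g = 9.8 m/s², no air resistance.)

h = 0.033 km × 1000.0 = 33.0 m
v = √(2gh) = √(2 × 9.8 × 33.0) = 25.4323 m/s
v = 25.4323 m/s / 0.2777777777777778 = 91.56 km/h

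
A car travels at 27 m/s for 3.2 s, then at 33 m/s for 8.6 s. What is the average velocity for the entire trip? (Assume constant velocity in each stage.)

d₁ = v₁t₁ = 27 × 3.2 = 86.4 m
d₂ = v₂t₂ = 33 × 8.6 = 283.8 m
d_total = 370.2 m, t_total = 11.8 s
v_avg = d_total/t_total = 370.2/11.8 = 31.37 m/s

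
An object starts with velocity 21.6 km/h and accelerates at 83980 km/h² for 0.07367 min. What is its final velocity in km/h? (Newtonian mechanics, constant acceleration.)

v₀ = 21.6 km/h × 0.2777777777777778 = 6.0 m/s
a = 83980 km/h² × 7.716049382716049e-05 = 6.47994 m/s²
t = 0.07367 min × 60.0 = 4.4202 s
v = v₀ + a × t = 6.0 + 6.47994 × 4.4202 = 34.6426 m/s
v = 34.6426 m/s / 0.2777777777777778 = 124.7 km/h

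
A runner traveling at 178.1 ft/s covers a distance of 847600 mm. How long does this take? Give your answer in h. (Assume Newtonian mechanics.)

d = 847600 mm × 0.001 = 847.6 m
v = 178.1 ft/s × 0.3048 = 54.2849 m/s
t = d / v = 847.6 / 54.2849 = 15.6139 s
t = 15.6139 s / 3600.0 = 0.004337 h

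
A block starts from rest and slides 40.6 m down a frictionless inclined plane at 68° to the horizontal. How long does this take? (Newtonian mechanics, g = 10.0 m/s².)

a = g sin(θ) = 10.0 × sin(68°) = 9.2718 m/s²
t = √(2d/a) = √(2 × 40.6 / 9.2718) = 2.96 s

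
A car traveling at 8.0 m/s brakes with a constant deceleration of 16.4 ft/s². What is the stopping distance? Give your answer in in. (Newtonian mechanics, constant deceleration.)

a = 16.4 ft/s² × 0.3048 = 4.99872 m/s²
d = v₀² / (2a) = 8.0² / (2 × 4.99872) = 64.0 / 9.99744 = 6.40164 m
d = 6.40164 m / 0.0254 = 252.0 in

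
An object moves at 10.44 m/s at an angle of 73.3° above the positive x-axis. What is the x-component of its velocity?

vₓ = v cos(θ) = 10.44 × cos(73.3°) = 3.0 m/s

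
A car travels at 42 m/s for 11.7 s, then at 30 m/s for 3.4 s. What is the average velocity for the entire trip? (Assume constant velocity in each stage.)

d₁ = v₁t₁ = 42 × 11.7 = 491.4 m
d₂ = v₂t₂ = 30 × 3.4 = 102.0 m
d_total = 593.4 m, t_total = 15.1 s
v_avg = d_total/t_total = 593.4/15.1 = 39.3 m/s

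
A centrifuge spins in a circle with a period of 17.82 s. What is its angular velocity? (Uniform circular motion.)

ω = 2π/T = 2π/17.82 = 0.3526 rad/s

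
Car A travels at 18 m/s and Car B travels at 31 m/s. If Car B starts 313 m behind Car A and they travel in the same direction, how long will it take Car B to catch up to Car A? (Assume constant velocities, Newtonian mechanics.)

Relative speed: v_rel = 31 - 18 = 13 m/s
Time to catch: t = d₀/v_rel = 313/13 = 24.08 s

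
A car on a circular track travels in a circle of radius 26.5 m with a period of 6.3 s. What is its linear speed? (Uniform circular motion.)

v = 2πr/T = 2π×26.5/6.3 = 26.43 m/s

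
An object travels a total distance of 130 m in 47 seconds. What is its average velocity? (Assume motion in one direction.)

v_avg = Δd / Δt = 130 / 47 = 2.77 m/s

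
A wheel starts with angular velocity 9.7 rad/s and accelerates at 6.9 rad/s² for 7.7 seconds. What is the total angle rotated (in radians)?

θ = ω₀t + ½αt² = 9.7×7.7 + ½×6.9×7.7² = 279.24 rad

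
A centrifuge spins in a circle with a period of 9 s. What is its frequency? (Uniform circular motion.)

f = 1/T = 1/9 = 0.1111 Hz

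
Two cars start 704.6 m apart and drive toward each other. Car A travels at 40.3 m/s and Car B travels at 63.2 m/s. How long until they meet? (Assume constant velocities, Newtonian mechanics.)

Combined speed: v_combined = 40.3 + 63.2 = 103.5 m/s
Time to meet: t = d/v_combined = 704.6/103.5 = 6.81 s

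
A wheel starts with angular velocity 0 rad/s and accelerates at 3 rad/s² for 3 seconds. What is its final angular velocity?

ω = ω₀ + αt = 0 + 3 × 3 = 9 rad/s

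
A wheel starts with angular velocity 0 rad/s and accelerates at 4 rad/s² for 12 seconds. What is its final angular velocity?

ω = ω₀ + αt = 0 + 4 × 12 = 48 rad/s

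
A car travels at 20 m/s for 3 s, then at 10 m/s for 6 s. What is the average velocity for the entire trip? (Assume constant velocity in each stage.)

d₁ = v₁t₁ = 20 × 3 = 60 m
d₂ = v₂t₂ = 10 × 6 = 60 m
d_total = 120 m, t_total = 9 s
v_avg = d_total/t_total = 120/9 = 13.33 m/s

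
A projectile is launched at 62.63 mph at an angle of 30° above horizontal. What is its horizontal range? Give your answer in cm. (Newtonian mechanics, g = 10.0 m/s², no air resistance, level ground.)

v₀ = 62.63 mph × 0.44704 = 27.9981 m/s
R = v₀² × sin(2θ) / g = 27.9981² × sin(2 × 30°) / 10.0 = 783.894 × 0.866025 / 10.0 = 67.8872 m
R = 67.8872 m / 0.01 = 6789 cm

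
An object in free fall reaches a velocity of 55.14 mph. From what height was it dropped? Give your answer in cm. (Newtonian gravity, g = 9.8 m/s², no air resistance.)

v = 55.14 mph × 0.44704 = 24.6498 m/s
h = v² / (2g) = 24.6498² / (2 × 9.8) = 31.0006 m
h = 31.0006 m / 0.01 = 3100 cm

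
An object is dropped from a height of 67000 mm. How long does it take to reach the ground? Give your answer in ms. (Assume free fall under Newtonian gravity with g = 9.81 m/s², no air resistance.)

h = 67000 mm × 0.001 = 67.0 m
t = √(2h/g) = √(2 × 67.0 / 9.81) = 3.69588 s
t = 3.69588 s / 0.001 = 3696 ms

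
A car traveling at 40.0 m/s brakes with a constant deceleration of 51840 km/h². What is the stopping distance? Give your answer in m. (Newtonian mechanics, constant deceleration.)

a = 51840 km/h² × 7.716049382716049e-05 = 4.0 m/s²
d = v₀² / (2a) = 40.0² / (2 × 4.0) = 1600.0 / 8.0 = 200.0 m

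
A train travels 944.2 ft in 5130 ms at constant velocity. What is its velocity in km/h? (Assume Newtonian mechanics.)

d = 944.2 ft × 0.3048 = 287.792 m
t = 5130 ms × 0.001 = 5.13 s
v = d / t = 287.792 / 5.13 = 56.0998 m/s
v = 56.0998 m/s / 0.2777777777777778 = 202.0 km/h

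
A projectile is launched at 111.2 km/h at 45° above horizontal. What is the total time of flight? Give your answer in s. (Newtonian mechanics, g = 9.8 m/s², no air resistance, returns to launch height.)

v₀ = 111.2 km/h × 0.2777777777777778 = 30.88889 m/s
T = 2 × v₀ × sin(θ) / g = 2 × 30.88889 × sin(45°) / 9.8 = 2 × 30.88889 × 0.7071068 / 9.8 = 4.457 s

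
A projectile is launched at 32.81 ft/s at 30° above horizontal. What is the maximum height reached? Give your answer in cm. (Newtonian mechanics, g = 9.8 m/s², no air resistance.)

v₀ = 32.81 ft/s × 0.3048 = 10.0005 m/s
H = v₀² × sin²(θ) / (2g) = 10.0005² × sin(30°)² / (2 × 9.8) = 100.01 × 0.25 / 19.6 = 1.27564 m
H = 1.27564 m / 0.01 = 127.6 cm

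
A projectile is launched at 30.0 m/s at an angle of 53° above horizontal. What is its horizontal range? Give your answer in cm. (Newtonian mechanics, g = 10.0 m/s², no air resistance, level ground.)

R = v₀² × sin(2θ) / g = 30.0² × sin(2 × 53°) / 10.0 = 900.0 × 0.961262 / 10.0 = 86.5136 m
R = 86.5136 m / 0.01 = 8651 cm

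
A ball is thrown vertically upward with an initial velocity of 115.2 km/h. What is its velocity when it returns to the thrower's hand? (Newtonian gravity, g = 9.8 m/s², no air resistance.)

By conservation of energy (no air resistance), the ball returns to the throw height with the same speed as launch, but directed downward.
|v_ground| = v₀ = 115.2 km/h
v_ground = 115.2 km/h (downward)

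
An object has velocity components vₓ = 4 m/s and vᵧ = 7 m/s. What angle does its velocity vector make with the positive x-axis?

θ = arctan(vᵧ/vₓ) = arctan(7/4) = 60.26°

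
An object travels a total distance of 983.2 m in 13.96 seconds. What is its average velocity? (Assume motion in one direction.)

v_avg = Δd / Δt = 983.2 / 13.96 = 70.43 m/s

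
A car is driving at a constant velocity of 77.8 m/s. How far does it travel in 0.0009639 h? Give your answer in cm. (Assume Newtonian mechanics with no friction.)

t = 0.0009639 h × 3600.0 = 3.47004 s
d = v × t = 77.8 × 3.47004 = 269.969 m
d = 269.969 m / 0.01 = 27000 cm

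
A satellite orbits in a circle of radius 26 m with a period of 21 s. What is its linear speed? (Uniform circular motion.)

v = 2πr/T = 2π×26/21 = 7.78 m/s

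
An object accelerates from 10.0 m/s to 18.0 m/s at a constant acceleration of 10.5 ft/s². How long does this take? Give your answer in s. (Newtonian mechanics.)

a = 10.5 ft/s² × 0.3048 = 3.2004 m/s²
t = (v - v₀) / a = (18.0 - 10.0) / 3.2004 = 2.5 s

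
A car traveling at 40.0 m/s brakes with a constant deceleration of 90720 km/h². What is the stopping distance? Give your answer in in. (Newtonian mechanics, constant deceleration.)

a = 90720 km/h² × 7.716049382716049e-05 = 7.0 m/s²
d = v₀² / (2a) = 40.0² / (2 × 7.0) = 1600.0 / 14.0 = 114.286 m
d = 114.286 m / 0.0254 = 4499 in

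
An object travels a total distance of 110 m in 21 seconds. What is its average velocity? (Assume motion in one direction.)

v_avg = Δd / Δt = 110 / 21 = 5.24 m/s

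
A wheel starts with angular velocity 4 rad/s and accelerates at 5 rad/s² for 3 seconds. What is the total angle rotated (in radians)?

θ = ω₀t + ½αt² = 4×3 + ½×5×3² = 34.5 rad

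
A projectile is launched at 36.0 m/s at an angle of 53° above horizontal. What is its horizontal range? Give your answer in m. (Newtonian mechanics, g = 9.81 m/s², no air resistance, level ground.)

R = v₀² × sin(2θ) / g = 36.0² × sin(2 × 53°) / 9.81 = 1296.0 × 0.961262 / 9.81 = 127.0 m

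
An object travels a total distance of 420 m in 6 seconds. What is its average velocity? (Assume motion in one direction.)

v_avg = Δd / Δt = 420 / 6 = 70.0 m/s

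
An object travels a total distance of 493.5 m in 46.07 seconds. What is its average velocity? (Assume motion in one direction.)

v_avg = Δd / Δt = 493.5 / 46.07 = 10.71 m/s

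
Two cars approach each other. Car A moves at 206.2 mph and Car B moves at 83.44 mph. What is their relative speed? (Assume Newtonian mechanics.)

v_rel = v_A + v_B = 206.2 + 83.44 = 289.64 mph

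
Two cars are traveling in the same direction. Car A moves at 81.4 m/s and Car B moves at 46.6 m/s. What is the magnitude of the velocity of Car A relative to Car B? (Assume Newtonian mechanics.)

v_rel = |v_A - v_B| = |81.4 - 46.6| = 34.8 m/s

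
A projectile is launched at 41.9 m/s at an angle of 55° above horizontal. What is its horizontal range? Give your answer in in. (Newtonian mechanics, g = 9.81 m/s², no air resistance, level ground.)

R = v₀² × sin(2θ) / g = 41.9² × sin(2 × 55°) / 9.81 = 1755.61 × 0.939693 / 9.81 = 168.169 m
R = 168.169 m / 0.0254 = 6621 in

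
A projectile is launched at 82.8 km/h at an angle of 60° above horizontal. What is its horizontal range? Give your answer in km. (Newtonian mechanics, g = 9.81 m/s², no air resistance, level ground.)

v₀ = 82.8 km/h × 0.2777777777777778 = 23.0 m/s
R = v₀² × sin(2θ) / g = 23.0² × sin(2 × 60°) / 9.81 = 529.0 × 0.866025 / 9.81 = 46.7 m
R = 46.7 m / 1000.0 = 0.0467 km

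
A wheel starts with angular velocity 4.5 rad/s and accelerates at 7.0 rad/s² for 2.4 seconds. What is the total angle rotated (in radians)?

θ = ω₀t + ½αt² = 4.5×2.4 + ½×7.0×2.4² = 30.96 rad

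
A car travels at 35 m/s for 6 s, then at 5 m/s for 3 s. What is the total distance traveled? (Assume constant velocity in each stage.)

d₁ = v₁t₁ = 35 × 6 = 210 m
d₂ = v₂t₂ = 5 × 3 = 15 m
d_total = 210 + 15 = 225 m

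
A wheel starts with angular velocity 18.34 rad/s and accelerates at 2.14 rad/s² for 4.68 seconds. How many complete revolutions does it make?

θ = ω₀t + ½αt² = 18.34×4.68 + ½×2.14×4.68² = 109.266768 rad
Total revolutions = θ/(2π) = 109.266768/(2π) = 17.39
Complete revolutions = ⌊17.39⌋ = 17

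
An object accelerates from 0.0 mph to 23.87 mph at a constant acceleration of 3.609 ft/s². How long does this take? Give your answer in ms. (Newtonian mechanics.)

v₀ = 0.0 mph × 0.44704 = 0.0 m/s
v = 23.87 mph × 0.44704 = 10.6708 m/s
a = 3.609 ft/s² × 0.3048 = 1.10002 m/s²
t = (v - v₀) / a = (10.6708 - 0.0) / 1.10002 = 9.70055 s
t = 9.70055 s / 0.001 = 9701 ms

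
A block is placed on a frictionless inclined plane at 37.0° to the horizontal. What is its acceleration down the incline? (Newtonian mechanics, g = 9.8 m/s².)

a = g sin(θ) = 9.8 × sin(37.0°) = 9.8 × 0.6018 = 5.9 m/s²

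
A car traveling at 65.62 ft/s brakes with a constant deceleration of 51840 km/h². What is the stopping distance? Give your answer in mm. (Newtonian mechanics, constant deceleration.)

v₀ = 65.62 ft/s × 0.3048 = 20.001 m/s
a = 51840 km/h² × 7.716049382716049e-05 = 4.0 m/s²
d = v₀² / (2a) = 20.001² / (2 × 4.0) = 400.04 / 8.0 = 50.005 m
d = 50.005 m / 0.001 = 50000 mm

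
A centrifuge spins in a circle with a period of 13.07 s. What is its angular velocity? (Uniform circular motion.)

ω = 2π/T = 2π/13.07 = 0.4807 rad/s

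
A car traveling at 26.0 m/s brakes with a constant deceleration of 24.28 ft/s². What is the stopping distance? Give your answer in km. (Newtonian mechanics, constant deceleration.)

a = 24.28 ft/s² × 0.3048 = 7.40054 m/s²
d = v₀² / (2a) = 26.0² / (2 × 7.40054) = 676.0 / 14.8011 = 45.6723 m
d = 45.6723 m / 1000.0 = 0.04567 km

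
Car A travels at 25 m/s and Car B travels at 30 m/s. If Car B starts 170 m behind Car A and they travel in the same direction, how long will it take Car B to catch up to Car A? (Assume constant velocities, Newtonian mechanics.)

Relative speed: v_rel = 30 - 25 = 5 m/s
Time to catch: t = d₀/v_rel = 170/5 = 34.0 s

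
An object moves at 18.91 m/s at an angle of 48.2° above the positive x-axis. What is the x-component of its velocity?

vₓ = v cos(θ) = 18.91 × cos(48.2°) = 12.6 m/s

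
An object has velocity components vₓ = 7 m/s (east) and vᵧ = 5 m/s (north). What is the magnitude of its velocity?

|v| = √(vₓ² + vᵧ²) = √(7² + 5²) = √(74) = 8.6 m/s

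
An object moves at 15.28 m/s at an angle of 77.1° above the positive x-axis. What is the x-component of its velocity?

vₓ = v cos(θ) = 15.28 × cos(77.1°) = 3.41 m/s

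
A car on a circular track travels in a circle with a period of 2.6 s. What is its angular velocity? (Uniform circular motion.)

ω = 2π/T = 2π/2.6 = 2.4166 rad/s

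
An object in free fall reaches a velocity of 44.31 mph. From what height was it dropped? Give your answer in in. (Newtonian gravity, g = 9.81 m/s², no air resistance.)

v = 44.31 mph × 0.44704 = 19.8083 m/s
h = v² / (2g) = 19.8083² / (2 × 9.81) = 19.9984 m
h = 19.9984 m / 0.0254 = 787.3 in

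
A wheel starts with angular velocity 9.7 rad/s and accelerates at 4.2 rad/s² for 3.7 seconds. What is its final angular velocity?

ω = ω₀ + αt = 9.7 + 4.2 × 3.7 = 25.24 rad/s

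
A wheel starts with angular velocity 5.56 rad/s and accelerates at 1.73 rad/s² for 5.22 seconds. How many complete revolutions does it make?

θ = ω₀t + ½αt² = 5.56×5.22 + ½×1.73×5.22² = 52.593066 rad
Total revolutions = θ/(2π) = 52.593066/(2π) = 8.37
Complete revolutions = ⌊8.37⌋ = 8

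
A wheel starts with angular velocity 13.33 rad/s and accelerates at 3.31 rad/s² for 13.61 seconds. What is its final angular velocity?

ω = ω₀ + αt = 13.33 + 3.31 × 13.61 = 58.38 rad/s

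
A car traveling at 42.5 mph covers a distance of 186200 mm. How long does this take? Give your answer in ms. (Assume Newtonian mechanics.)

d = 186200 mm × 0.001 = 186.2 m
v = 42.5 mph × 0.44704 = 18.9992 m/s
t = d / v = 186.2 / 18.9992 = 9.80041 s
t = 9.80041 s / 0.001 = 9800 ms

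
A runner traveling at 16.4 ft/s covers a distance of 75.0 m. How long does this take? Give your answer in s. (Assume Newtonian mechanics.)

v = 16.4 ft/s × 0.3048 = 4.99872 m/s
t = d / v = 75.0 / 4.99872 = 15.0 s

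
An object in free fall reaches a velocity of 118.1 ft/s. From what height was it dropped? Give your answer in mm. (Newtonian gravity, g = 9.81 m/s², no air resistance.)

v = 118.1 ft/s × 0.3048 = 35.9969 m/s
h = v² / (2g) = 35.9969² / (2 × 9.81) = 66.0437 m
h = 66.0437 m / 0.001 = 66040 mm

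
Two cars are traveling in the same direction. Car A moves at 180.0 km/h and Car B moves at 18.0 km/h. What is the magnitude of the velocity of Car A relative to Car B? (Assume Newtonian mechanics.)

v_rel = |v_A - v_B| = |180.0 - 18.0| = 162.0 km/h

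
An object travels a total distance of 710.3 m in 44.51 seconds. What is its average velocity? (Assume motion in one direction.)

v_avg = Δd / Δt = 710.3 / 44.51 = 15.96 m/s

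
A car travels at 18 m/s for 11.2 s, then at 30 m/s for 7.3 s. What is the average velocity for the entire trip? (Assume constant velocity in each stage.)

d₁ = v₁t₁ = 18 × 11.2 = 201.6 m
d₂ = v₂t₂ = 30 × 7.3 = 219.0 m
d_total = 420.6 m, t_total = 18.5 s
v_avg = d_total/t_total = 420.6/18.5 = 22.74 m/s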